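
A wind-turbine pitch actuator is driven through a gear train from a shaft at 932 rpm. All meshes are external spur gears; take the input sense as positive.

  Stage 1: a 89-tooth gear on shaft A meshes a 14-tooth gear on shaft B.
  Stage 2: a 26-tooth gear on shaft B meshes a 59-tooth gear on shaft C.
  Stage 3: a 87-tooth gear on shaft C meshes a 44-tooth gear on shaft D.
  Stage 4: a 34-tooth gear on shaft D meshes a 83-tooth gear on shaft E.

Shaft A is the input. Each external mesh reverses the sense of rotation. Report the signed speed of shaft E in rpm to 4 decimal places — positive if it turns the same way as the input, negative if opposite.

Stage 1 [89T→14T]: ω = 932.0000×89/14 = 5924.8571 rpm, dir flips to −; running = −5924.8571
Stage 2 [26T→59T]: ω = 5924.8571×26/59 = 2610.9540 rpm, dir flips to +; running = +2610.9540
Stage 3 [87T→44T]: ω = 2610.9540×87/44 = 5162.5681 rpm, dir flips to −; running = −5162.5681
Stage 4 [34T→83T]: ω = 5162.5681×34/83 = 2114.7869 rpm, dir flips to +; running = +2114.7869

+2114.7869 rpm (same as input, |ω| = 2114.7869 rpm)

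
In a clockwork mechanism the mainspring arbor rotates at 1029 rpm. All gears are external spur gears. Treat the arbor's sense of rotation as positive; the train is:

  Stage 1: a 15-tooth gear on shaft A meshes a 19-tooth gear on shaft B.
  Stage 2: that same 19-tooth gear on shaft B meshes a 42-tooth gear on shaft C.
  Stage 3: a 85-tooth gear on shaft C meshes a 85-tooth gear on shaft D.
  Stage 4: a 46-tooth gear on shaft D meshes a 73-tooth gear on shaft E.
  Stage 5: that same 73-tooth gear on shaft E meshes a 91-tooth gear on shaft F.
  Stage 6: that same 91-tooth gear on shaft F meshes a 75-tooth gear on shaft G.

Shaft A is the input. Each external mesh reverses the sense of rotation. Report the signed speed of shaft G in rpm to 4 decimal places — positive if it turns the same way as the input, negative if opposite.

+225.4000 rpm (same as input, |ω| = 225.4000 rpm)

Stage 1 [15T→19T]: ω = 1029.0000×15/19 = 812.3684 rpm, dir flips to −; running = −812.3684
Stage 2 [19T→42T]: ω = 812.3684×19/42 = 367.5000 rpm, dir flips to +; running = +367.5000
Stage 3 [85T→85T]: ω = 367.5000×85/85 = 367.5000 rpm, dir flips to −; running = −367.5000
Stage 4 [46T→73T]: ω = 367.5000×46/73 = 231.5753 rpm, dir flips to +; running = +231.5753
Stage 5 [73T→91T]: ω = 231.5753×73/91 = 185.7692 rpm, dir flips to −; running = −185.7692
Stage 6 [91T→75T]: ω = 185.7692×91/75 = 225.4000 rpm, dir flips to +; running = +225.4000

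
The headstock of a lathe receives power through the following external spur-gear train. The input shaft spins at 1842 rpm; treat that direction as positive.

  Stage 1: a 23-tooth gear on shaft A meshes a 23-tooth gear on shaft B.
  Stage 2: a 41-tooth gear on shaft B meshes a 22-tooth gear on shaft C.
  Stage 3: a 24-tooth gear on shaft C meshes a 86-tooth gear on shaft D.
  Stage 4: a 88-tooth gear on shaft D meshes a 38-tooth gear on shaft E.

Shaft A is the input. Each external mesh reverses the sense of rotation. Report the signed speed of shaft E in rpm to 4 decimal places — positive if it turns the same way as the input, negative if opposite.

Stage 1 [23T→23T]: ω = 1842.0000×23/23 = 1842.0000 rpm, dir flips to −; running = −1842.0000
Stage 2 [41T→22T]: ω = 1842.0000×41/22 = 3432.8182 rpm, dir flips to +; running = +3432.8182
Stage 3 [24T→86T]: ω = 3432.8182×24/86 = 957.9958 rpm, dir flips to −; running = −957.9958
Stage 4 [88T→38T]: ω = 957.9958×88/38 = 2218.5165 rpm, dir flips to +; running = +2218.5165

+2218.5165 rpm (same as input, |ω| = 2218.5165 rpm)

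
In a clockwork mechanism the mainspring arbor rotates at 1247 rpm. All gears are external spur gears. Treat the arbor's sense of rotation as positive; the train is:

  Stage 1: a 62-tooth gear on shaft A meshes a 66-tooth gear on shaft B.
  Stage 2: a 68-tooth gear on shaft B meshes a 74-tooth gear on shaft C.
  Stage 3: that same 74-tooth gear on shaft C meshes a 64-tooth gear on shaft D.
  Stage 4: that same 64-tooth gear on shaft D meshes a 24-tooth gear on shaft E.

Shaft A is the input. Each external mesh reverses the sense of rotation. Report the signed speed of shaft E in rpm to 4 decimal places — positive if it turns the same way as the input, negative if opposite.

Stage 1 [62T→66T]: ω = 1247.0000×62/66 = 1171.4242 rpm, dir flips to −; running = −1171.4242
Stage 2 [68T→74T]: ω = 1171.4242×68/74 = 1076.4439 rpm, dir flips to +; running = +1076.4439
Stage 3 [74T→64T]: ω = 1076.4439×74/64 = 1244.6383 rpm, dir flips to −; running = −1244.6383
Stage 4 [64T→24T]: ω = 1244.6383×64/24 = 3319.0354 rpm, dir flips to +; running = +3319.0354

+3319.0354 rpm (same as input, |ω| = 3319.0354 rpm)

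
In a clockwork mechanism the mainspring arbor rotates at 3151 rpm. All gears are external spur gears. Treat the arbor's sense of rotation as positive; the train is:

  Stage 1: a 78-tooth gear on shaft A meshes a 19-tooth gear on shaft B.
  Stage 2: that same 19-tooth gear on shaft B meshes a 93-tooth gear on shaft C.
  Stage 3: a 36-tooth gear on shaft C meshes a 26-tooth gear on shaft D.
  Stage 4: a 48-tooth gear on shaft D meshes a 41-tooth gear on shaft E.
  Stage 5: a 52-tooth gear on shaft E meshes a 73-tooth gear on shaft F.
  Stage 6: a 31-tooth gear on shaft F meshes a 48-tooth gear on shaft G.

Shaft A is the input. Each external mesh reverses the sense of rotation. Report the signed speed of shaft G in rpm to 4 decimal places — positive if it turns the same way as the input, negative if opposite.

+1970.8226 rpm (same as input, |ω| = 1970.8226 rpm)

Stage 1 [78T→19T]: ω = 3151.0000×78/19 = 12935.6842 rpm, dir flips to −; running = −12935.6842
Stage 2 [19T→93T]: ω = 12935.6842×19/93 = 2642.7742 rpm, dir flips to +; running = +2642.7742
Stage 3 [36T→26T]: ω = 2642.7742×36/26 = 3659.2258 rpm, dir flips to −; running = −3659.2258
Stage 4 [48T→41T]: ω = 3659.2258×48/41 = 4283.9717 rpm, dir flips to +; running = +4283.9717
Stage 5 [52T→73T]: ω = 4283.9717×52/73 = 3051.5963 rpm, dir flips to −; running = −3051.5963
Stage 6 [31T→48T]: ω = 3051.5963×31/48 = 1970.8226 rpm, dir flips to +; running = +1970.8226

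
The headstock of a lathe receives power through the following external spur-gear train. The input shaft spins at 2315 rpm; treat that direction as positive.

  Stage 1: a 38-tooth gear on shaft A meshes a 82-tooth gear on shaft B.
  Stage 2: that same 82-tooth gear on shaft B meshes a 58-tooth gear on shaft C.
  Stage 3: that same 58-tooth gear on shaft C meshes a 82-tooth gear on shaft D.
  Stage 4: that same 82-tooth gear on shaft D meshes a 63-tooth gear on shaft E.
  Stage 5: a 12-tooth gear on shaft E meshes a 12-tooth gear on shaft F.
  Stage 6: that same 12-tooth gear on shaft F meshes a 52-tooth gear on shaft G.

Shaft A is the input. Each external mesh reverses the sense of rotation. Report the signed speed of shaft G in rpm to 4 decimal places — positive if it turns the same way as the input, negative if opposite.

+322.2344 rpm (same as input, |ω| = 322.2344 rpm)

Stage 1 [38T→82T]: ω = 2315.0000×38/82 = 1072.8049 rpm, dir flips to −; running = −1072.8049
Stage 2 [82T→58T]: ω = 1072.8049×82/58 = 1516.7241 rpm, dir flips to +; running = +1516.7241
Stage 3 [58T→82T]: ω = 1516.7241×58/82 = 1072.8049 rpm, dir flips to −; running = −1072.8049
Stage 4 [82T→63T]: ω = 1072.8049×82/63 = 1396.3492 rpm, dir flips to +; running = +1396.3492
Stage 5 [12T→12T]: ω = 1396.3492×12/12 = 1396.3492 rpm, dir flips to −; running = −1396.3492
Stage 6 [12T→52T]: ω = 1396.3492×12/52 = 322.2344 rpm, dir flips to +; running = +322.2344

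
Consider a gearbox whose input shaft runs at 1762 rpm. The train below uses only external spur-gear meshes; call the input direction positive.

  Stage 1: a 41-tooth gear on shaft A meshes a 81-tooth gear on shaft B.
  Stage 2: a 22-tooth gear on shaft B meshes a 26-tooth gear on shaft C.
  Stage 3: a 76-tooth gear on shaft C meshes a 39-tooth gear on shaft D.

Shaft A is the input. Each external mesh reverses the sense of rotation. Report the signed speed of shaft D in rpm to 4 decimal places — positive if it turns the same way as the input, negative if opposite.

Stage 1 [41T→81T]: ω = 1762.0000×41/81 = 891.8765 rpm, dir flips to −; running = −891.8765
Stage 2 [22T→26T]: ω = 891.8765×22/26 = 754.6648 rpm, dir flips to +; running = +754.6648
Stage 3 [76T→39T]: ω = 754.6648×76/39 = 1470.6288 rpm, dir flips to −; running = −1470.6288

-1470.6288 rpm (opposite to input, |ω| = 1470.6288 rpm)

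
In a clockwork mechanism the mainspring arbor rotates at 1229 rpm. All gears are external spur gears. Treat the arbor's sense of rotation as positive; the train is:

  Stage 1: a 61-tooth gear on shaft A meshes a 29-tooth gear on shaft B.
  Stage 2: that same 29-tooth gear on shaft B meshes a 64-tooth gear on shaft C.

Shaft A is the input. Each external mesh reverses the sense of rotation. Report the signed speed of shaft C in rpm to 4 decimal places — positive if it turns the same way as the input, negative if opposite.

Stage 1 [61T→29T]: ω = 1229.0000×61/29 = 2585.1379 rpm, dir flips to −; running = −2585.1379
Stage 2 [29T→64T]: ω = 2585.1379×29/64 = 1171.3906 rpm, dir flips to +; running = +1171.3906

+1171.3906 rpm (same as input, |ω| = 1171.3906 rpm)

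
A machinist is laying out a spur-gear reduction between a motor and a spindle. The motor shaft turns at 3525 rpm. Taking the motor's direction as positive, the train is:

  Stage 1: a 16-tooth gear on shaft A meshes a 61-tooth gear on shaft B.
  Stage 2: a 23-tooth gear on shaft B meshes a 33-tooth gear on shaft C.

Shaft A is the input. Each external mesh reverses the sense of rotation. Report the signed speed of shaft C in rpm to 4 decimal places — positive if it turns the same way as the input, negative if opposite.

+644.4113 rpm (same as input, |ω| = 644.4113 rpm)

Stage 1 [16T→61T]: ω = 3525.0000×16/61 = 924.5902 rpm, dir flips to −; running = −924.5902
Stage 2 [23T→33T]: ω = 924.5902×23/33 = 644.4113 rpm, dir flips to +; running = +644.4113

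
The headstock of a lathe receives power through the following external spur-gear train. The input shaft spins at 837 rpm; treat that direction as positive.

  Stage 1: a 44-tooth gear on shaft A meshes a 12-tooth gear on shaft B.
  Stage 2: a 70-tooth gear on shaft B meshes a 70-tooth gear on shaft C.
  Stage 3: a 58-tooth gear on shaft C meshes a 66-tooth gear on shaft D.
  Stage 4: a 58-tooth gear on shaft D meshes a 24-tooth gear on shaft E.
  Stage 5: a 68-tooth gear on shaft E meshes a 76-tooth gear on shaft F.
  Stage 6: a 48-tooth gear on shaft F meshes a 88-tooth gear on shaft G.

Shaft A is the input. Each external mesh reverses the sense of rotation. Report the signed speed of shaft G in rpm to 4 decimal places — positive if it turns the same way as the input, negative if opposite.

+3180.9115 rpm (same as input, |ω| = 3180.9115 rpm)

Stage 1 [44T→12T]: ω = 837.0000×44/12 = 3069.0000 rpm, dir flips to −; running = −3069.0000
Stage 2 [70T→70T]: ω = 3069.0000×70/70 = 3069.0000 rpm, dir flips to +; running = +3069.0000
Stage 3 [58T→66T]: ω = 3069.0000×58/66 = 2697.0000 rpm, dir flips to −; running = −2697.0000
Stage 4 [58T→24T]: ω = 2697.0000×58/24 = 6517.7500 rpm, dir flips to +; running = +6517.7500
Stage 5 [68T→76T]: ω = 6517.7500×68/76 = 5831.6711 rpm, dir flips to −; running = −5831.6711
Stage 6 [48T→88T]: ω = 5831.6711×48/88 = 3180.9115 rpm, dir flips to +; running = +3180.9115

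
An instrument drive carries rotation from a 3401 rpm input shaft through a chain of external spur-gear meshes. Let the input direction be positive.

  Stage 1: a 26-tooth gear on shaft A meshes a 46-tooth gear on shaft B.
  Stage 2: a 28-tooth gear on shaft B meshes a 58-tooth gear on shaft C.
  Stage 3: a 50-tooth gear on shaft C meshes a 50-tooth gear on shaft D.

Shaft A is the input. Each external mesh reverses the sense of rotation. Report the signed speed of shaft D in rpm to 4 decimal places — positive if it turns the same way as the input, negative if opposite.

-928.0090 rpm (opposite to input, |ω| = 928.0090 rpm)

Stage 1 [26T→46T]: ω = 3401.0000×26/46 = 1922.3043 rpm, dir flips to −; running = −1922.3043
Stage 2 [28T→58T]: ω = 1922.3043×28/58 = 928.0090 rpm, dir flips to +; running = +928.0090
Stage 3 [50T→50T]: ω = 928.0090×50/50 = 928.0090 rpm, dir flips to −; running = −928.0090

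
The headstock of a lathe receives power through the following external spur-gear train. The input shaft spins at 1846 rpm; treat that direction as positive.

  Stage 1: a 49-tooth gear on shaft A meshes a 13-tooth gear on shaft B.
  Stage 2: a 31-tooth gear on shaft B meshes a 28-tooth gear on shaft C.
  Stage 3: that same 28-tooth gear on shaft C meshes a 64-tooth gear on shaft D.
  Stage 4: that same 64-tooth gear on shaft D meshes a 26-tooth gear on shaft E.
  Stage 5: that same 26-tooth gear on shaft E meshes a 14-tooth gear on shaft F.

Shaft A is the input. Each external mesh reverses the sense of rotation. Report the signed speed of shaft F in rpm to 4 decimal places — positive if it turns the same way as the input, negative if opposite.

-15407.0000 rpm (opposite to input, |ω| = 15407.0000 rpm)

Stage 1 [49T→13T]: ω = 1846.0000×49/13 = 6958.0000 rpm, dir flips to −; running = −6958.0000
Stage 2 [31T→28T]: ω = 6958.0000×31/28 = 7703.5000 rpm, dir flips to +; running = +7703.5000
Stage 3 [28T→64T]: ω = 7703.5000×28/64 = 3370.2812 rpm, dir flips to −; running = −3370.2812
Stage 4 [64T→26T]: ω = 3370.2812×64/26 = 8296.0769 rpm, dir flips to +; running = +8296.0769
Stage 5 [26T→14T]: ω = 8296.0769×26/14 = 15407.0000 rpm, dir flips to −; running = −15407.0000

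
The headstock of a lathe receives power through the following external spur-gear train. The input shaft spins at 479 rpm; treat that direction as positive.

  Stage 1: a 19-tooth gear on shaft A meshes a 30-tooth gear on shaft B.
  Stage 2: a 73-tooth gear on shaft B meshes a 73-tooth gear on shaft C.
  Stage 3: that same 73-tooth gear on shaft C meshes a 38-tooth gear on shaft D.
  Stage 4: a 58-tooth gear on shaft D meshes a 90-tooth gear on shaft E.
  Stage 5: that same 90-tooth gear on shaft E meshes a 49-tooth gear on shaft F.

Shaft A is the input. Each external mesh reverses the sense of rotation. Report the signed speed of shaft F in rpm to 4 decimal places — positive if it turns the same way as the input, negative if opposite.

Stage 1 [19T→30T]: ω = 479.0000×19/30 = 303.3667 rpm, dir flips to −; running = −303.3667
Stage 2 [73T→73T]: ω = 303.3667×73/73 = 303.3667 rpm, dir flips to +; running = +303.3667
Stage 3 [73T→38T]: ω = 303.3667×73/38 = 582.7833 rpm, dir flips to −; running = −582.7833
Stage 4 [58T→90T]: ω = 582.7833×58/90 = 375.5715 rpm, dir flips to +; running = +375.5715
Stage 5 [90T→49T]: ω = 375.5715×90/49 = 689.8252 rpm, dir flips to −; running = −689.8252

-689.8252 rpm (opposite to input, |ω| = 689.8252 rpm)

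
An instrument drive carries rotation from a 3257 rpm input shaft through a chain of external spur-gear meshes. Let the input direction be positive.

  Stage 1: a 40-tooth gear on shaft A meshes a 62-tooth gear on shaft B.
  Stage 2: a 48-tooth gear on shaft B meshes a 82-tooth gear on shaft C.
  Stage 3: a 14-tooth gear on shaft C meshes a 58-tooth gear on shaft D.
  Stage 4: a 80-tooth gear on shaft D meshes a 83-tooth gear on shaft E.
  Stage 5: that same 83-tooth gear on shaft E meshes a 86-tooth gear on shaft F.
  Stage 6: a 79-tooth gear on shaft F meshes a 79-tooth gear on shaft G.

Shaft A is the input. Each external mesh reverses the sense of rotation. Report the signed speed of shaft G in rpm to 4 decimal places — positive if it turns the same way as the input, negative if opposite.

Stage 1 [40T→62T]: ω = 3257.0000×40/62 = 2101.2903 rpm, dir flips to −; running = −2101.2903
Stage 2 [48T→82T]: ω = 2101.2903×48/82 = 1230.0236 rpm, dir flips to +; running = +1230.0236
Stage 3 [14T→58T]: ω = 1230.0236×14/58 = 296.9022 rpm, dir flips to −; running = −296.9022
Stage 4 [80T→83T]: ω = 296.9022×80/83 = 286.1708 rpm, dir flips to +; running = +286.1708
Stage 5 [83T→86T]: ω = 286.1708×83/86 = 276.1881 rpm, dir flips to −; running = −276.1881
Stage 6 [79T→79T]: ω = 276.1881×79/79 = 276.1881 rpm, dir flips to +; running = +276.1881

+276.1881 rpm (same as input, |ω| = 276.1881 rpm)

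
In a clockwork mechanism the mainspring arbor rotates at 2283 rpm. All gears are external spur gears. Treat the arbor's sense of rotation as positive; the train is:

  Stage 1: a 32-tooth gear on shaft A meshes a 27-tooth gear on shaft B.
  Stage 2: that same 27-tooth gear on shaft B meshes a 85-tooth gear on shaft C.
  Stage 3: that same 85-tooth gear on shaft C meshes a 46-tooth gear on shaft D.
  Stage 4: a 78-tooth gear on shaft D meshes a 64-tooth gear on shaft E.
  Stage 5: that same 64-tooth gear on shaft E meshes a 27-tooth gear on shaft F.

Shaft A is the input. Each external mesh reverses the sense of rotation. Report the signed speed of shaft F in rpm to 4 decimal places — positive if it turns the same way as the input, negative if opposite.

Stage 1 [32T→27T]: ω = 2283.0000×32/27 = 2705.7778 rpm, dir flips to −; running = −2705.7778
Stage 2 [27T→85T]: ω = 2705.7778×27/85 = 859.4824 rpm, dir flips to +; running = +859.4824
Stage 3 [85T→46T]: ω = 859.4824×85/46 = 1588.1739 rpm, dir flips to −; running = −1588.1739
Stage 4 [78T→64T]: ω = 1588.1739×78/64 = 1935.5870 rpm, dir flips to +; running = +1935.5870
Stage 5 [64T→27T]: ω = 1935.5870×64/27 = 4588.0580 rpm, dir flips to −; running = −4588.0580

-4588.0580 rpm (opposite to input, |ω| = 4588.0580 rpm)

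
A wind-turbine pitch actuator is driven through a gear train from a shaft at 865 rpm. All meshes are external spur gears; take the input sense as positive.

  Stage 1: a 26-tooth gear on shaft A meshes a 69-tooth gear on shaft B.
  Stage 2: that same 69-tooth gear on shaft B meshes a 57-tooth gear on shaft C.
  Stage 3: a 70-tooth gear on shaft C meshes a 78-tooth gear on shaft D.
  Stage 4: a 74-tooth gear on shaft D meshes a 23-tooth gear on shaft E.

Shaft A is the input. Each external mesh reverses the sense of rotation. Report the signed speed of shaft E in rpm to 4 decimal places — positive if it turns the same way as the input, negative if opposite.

Stage 1 [26T→69T]: ω = 865.0000×26/69 = 325.9420 rpm, dir flips to −; running = −325.9420
Stage 2 [69T→57T]: ω = 325.9420×69/57 = 394.5614 rpm, dir flips to +; running = +394.5614
Stage 3 [70T→78T]: ω = 394.5614×70/78 = 354.0936 rpm, dir flips to −; running = −354.0936
Stage 4 [74T→23T]: ω = 354.0936×74/23 = 1139.2576 rpm, dir flips to +; running = +1139.2576

+1139.2576 rpm (same as input, |ω| = 1139.2576 rpm)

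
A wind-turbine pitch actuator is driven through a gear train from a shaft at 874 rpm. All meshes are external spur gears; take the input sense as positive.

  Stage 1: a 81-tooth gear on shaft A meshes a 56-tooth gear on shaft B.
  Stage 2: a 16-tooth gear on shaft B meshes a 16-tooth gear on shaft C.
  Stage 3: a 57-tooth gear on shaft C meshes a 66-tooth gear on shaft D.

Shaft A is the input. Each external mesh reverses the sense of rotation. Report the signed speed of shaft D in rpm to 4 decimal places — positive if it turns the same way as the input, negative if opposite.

Stage 1 [81T→56T]: ω = 874.0000×81/56 = 1264.1786 rpm, dir flips to −; running = −1264.1786
Stage 2 [16T→16T]: ω = 1264.1786×16/16 = 1264.1786 rpm, dir flips to +; running = +1264.1786
Stage 3 [57T→66T]: ω = 1264.1786×57/66 = 1091.7906 rpm, dir flips to −; running = −1091.7906

-1091.7906 rpm (opposite to input, |ω| = 1091.7906 rpm)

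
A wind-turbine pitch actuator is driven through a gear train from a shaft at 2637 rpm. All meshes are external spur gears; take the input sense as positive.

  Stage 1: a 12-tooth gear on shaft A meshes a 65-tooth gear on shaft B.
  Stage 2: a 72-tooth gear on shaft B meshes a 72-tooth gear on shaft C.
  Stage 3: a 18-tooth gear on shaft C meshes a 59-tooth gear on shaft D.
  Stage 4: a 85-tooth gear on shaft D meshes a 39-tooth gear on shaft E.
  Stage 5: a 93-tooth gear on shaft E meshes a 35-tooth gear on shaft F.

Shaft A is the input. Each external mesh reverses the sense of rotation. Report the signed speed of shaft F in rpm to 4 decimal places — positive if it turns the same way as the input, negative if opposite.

Stage 1 [12T→65T]: ω = 2637.0000×12/65 = 486.8308 rpm, dir flips to −; running = −486.8308
Stage 2 [72T→72T]: ω = 486.8308×72/72 = 486.8308 rpm, dir flips to +; running = +486.8308
Stage 3 [18T→59T]: ω = 486.8308×18/59 = 148.5246 rpm, dir flips to −; running = −148.5246
Stage 4 [85T→39T]: ω = 148.5246×85/39 = 323.7076 rpm, dir flips to +; running = +323.7076
Stage 5 [93T→35T]: ω = 323.7076×93/35 = 860.1372 rpm, dir flips to −; running = −860.1372

-860.1372 rpm (opposite to input, |ω| = 860.1372 rpm)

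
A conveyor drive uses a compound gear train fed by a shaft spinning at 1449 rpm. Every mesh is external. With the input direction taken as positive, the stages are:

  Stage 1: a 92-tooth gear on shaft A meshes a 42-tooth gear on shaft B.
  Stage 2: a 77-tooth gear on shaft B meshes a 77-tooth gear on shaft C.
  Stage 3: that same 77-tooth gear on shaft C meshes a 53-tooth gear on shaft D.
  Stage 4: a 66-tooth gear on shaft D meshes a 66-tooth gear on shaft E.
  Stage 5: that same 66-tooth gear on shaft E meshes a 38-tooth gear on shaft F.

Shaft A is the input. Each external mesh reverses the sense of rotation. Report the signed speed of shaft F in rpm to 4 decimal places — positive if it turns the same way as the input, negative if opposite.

Stage 1 [92T→42T]: ω = 1449.0000×92/42 = 3174.0000 rpm, dir flips to −; running = −3174.0000
Stage 2 [77T→77T]: ω = 3174.0000×77/77 = 3174.0000 rpm, dir flips to +; running = +3174.0000
Stage 3 [77T→53T]: ω = 3174.0000×77/53 = 4611.2830 rpm, dir flips to −; running = −4611.2830
Stage 4 [66T→66T]: ω = 4611.2830×66/66 = 4611.2830 rpm, dir flips to +; running = +4611.2830
Stage 5 [66T→38T]: ω = 4611.2830×66/38 = 8009.0705 rpm, dir flips to −; running = −8009.0705

-8009.0705 rpm (opposite to input, |ω| = 8009.0705 rpm)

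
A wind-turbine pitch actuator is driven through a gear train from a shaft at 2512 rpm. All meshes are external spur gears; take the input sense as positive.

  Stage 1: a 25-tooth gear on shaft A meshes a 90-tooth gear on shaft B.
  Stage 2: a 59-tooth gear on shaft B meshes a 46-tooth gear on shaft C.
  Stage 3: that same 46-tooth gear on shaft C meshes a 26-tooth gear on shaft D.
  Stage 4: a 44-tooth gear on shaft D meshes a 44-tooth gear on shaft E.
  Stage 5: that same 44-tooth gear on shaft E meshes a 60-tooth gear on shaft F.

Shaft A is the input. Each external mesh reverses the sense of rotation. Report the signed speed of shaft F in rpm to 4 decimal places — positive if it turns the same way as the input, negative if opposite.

-1161.1738 rpm (opposite to input, |ω| = 1161.1738 rpm)

Stage 1 [25T→90T]: ω = 2512.0000×25/90 = 697.7778 rpm, dir flips to −; running = −697.7778
Stage 2 [59T→46T]: ω = 697.7778×59/46 = 894.9758 rpm, dir flips to +; running = +894.9758
Stage 3 [46T→26T]: ω = 894.9758×46/26 = 1583.4188 rpm, dir flips to −; running = −1583.4188
Stage 4 [44T→44T]: ω = 1583.4188×44/44 = 1583.4188 rpm, dir flips to +; running = +1583.4188
Stage 5 [44T→60T]: ω = 1583.4188×44/60 = 1161.1738 rpm, dir flips to −; running = −1161.1738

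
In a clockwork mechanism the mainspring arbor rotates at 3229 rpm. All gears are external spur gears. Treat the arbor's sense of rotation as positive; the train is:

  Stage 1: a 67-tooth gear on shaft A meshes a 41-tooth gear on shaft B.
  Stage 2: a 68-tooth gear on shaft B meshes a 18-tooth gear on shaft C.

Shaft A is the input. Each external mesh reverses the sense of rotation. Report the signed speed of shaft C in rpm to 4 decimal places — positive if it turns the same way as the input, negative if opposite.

+19934.0434 rpm (same as input, |ω| = 19934.0434 rpm)

Stage 1 [67T→41T]: ω = 3229.0000×67/41 = 5276.6585 rpm, dir flips to −; running = −5276.6585
Stage 2 [68T→18T]: ω = 5276.6585×68/18 = 19934.0434 rpm, dir flips to +; running = +19934.0434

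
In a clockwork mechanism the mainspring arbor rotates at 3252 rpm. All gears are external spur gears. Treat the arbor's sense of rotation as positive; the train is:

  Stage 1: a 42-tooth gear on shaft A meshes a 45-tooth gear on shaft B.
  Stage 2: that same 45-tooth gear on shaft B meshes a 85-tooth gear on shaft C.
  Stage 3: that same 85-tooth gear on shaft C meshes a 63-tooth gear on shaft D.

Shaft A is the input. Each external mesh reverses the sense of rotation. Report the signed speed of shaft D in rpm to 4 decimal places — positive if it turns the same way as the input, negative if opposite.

-2168.0000 rpm (opposite to input, |ω| = 2168.0000 rpm)

Stage 1 [42T→45T]: ω = 3252.0000×42/45 = 3035.2000 rpm, dir flips to −; running = −3035.2000
Stage 2 [45T→85T]: ω = 3035.2000×45/85 = 1606.8706 rpm, dir flips to +; running = +1606.8706
Stage 3 [85T→63T]: ω = 1606.8706×85/63 = 2168.0000 rpm, dir flips to −; running = −2168.0000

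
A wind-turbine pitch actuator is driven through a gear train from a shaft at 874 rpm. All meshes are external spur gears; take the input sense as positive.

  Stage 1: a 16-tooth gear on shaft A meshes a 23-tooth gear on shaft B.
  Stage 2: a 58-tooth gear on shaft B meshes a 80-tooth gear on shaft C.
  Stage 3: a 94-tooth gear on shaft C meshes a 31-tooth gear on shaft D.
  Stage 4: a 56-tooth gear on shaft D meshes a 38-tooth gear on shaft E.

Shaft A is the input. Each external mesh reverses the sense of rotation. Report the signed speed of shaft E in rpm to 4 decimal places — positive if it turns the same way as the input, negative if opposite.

Stage 1 [16T→23T]: ω = 874.0000×16/23 = 608.0000 rpm, dir flips to −; running = −608.0000
Stage 2 [58T→80T]: ω = 608.0000×58/80 = 440.8000 rpm, dir flips to +; running = +440.8000
Stage 3 [94T→31T]: ω = 440.8000×94/31 = 1336.6194 rpm, dir flips to −; running = −1336.6194
Stage 4 [56T→38T]: ω = 1336.6194×56/38 = 1969.7548 rpm, dir flips to +; running = +1969.7548

+1969.7548 rpm (same as input, |ω| = 1969.7548 rpm)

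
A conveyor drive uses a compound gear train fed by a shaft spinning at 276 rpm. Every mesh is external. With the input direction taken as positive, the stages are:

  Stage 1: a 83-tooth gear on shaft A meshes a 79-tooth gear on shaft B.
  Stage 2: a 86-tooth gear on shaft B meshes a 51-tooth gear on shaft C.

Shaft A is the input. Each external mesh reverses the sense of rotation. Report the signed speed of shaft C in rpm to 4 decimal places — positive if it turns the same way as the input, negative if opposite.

+488.9769 rpm (same as input, |ω| = 488.9769 rpm)

Stage 1 [83T→79T]: ω = 276.0000×83/79 = 289.9747 rpm, dir flips to −; running = −289.9747
Stage 2 [86T→51T]: ω = 289.9747×86/51 = 488.9769 rpm, dir flips to +; running = +488.9769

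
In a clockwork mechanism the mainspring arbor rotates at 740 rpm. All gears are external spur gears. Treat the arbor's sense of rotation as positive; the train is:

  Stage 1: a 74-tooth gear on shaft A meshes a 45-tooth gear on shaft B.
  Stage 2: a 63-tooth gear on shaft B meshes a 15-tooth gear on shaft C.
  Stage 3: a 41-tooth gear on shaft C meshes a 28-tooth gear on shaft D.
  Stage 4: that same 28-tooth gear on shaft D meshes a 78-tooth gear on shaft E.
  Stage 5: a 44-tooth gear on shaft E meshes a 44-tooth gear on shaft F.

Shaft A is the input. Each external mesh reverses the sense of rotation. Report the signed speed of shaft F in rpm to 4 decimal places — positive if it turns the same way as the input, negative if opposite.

-2686.5162 rpm (opposite to input, |ω| = 2686.5162 rpm)

Stage 1 [74T→45T]: ω = 740.0000×74/45 = 1216.8889 rpm, dir flips to −; running = −1216.8889
Stage 2 [63T→15T]: ω = 1216.8889×63/15 = 5110.9333 rpm, dir flips to +; running = +5110.9333
Stage 3 [41T→28T]: ω = 5110.9333×41/28 = 7483.8667 rpm, dir flips to −; running = −7483.8667
Stage 4 [28T→78T]: ω = 7483.8667×28/78 = 2686.5162 rpm, dir flips to +; running = +2686.5162
Stage 5 [44T→44T]: ω = 2686.5162×44/44 = 2686.5162 rpm, dir flips to −; running = −2686.5162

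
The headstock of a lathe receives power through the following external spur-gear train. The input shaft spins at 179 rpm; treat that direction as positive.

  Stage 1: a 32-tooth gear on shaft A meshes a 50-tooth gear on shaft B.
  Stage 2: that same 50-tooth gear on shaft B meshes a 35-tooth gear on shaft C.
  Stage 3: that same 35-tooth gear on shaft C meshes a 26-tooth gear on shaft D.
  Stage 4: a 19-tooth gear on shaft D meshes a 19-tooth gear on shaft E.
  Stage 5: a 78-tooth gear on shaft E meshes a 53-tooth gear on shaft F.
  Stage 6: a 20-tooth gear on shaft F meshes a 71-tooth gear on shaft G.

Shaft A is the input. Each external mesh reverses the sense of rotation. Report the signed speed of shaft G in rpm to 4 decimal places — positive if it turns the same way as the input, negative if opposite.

+91.3314 rpm (same as input, |ω| = 91.3314 rpm)

Stage 1 [32T→50T]: ω = 179.0000×32/50 = 114.5600 rpm, dir flips to −; running = −114.5600
Stage 2 [50T→35T]: ω = 114.5600×50/35 = 163.6571 rpm, dir flips to +; running = +163.6571
Stage 3 [35T→26T]: ω = 163.6571×35/26 = 220.3077 rpm, dir flips to −; running = −220.3077
Stage 4 [19T→19T]: ω = 220.3077×19/19 = 220.3077 rpm, dir flips to +; running = +220.3077
Stage 5 [78T→53T]: ω = 220.3077×78/53 = 324.2264 rpm, dir flips to −; running = −324.2264
Stage 6 [20T→71T]: ω = 324.2264×20/71 = 91.3314 rpm, dir flips to +; running = +91.3314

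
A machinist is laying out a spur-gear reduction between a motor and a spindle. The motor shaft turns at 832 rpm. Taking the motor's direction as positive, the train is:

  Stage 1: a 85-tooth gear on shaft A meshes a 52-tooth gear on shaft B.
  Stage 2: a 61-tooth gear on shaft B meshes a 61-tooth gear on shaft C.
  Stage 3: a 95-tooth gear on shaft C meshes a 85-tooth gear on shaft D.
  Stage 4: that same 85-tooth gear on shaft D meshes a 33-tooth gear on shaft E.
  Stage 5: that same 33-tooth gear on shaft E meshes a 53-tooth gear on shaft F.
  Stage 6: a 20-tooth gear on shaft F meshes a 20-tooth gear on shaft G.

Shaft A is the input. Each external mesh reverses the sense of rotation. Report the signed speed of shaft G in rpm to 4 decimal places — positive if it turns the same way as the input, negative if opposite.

Stage 1 [85T→52T]: ω = 832.0000×85/52 = 1360.0000 rpm, dir flips to −; running = −1360.0000
Stage 2 [61T→61T]: ω = 1360.0000×61/61 = 1360.0000 rpm, dir flips to +; running = +1360.0000
Stage 3 [95T→85T]: ω = 1360.0000×95/85 = 1520.0000 rpm, dir flips to −; running = −1520.0000
Stage 4 [85T→33T]: ω = 1520.0000×85/33 = 3915.1515 rpm, dir flips to +; running = +3915.1515
Stage 5 [33T→53T]: ω = 3915.1515×33/53 = 2437.7358 rpm, dir flips to −; running = −2437.7358
Stage 6 [20T→20T]: ω = 2437.7358×20/20 = 2437.7358 rpm, dir flips to +; running = +2437.7358

+2437.7358 rpm (same as input, |ω| = 2437.7358 rpm)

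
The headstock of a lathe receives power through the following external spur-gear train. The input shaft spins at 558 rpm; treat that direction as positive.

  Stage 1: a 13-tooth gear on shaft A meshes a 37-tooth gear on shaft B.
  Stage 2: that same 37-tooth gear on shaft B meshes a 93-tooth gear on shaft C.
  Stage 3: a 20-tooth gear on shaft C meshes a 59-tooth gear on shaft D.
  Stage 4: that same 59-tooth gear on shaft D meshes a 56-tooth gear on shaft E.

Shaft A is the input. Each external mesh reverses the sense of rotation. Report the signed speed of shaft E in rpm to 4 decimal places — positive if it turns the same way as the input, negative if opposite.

Stage 1 [13T→37T]: ω = 558.0000×13/37 = 196.0541 rpm, dir flips to −; running = −196.0541
Stage 2 [37T→93T]: ω = 196.0541×37/93 = 78.0000 rpm, dir flips to +; running = +78.0000
Stage 3 [20T→59T]: ω = 78.0000×20/59 = 26.4407 rpm, dir flips to −; running = −26.4407
Stage 4 [59T→56T]: ω = 26.4407×59/56 = 27.8571 rpm, dir flips to +; running = +27.8571

+27.8571 rpm (same as input, |ω| = 27.8571 rpm)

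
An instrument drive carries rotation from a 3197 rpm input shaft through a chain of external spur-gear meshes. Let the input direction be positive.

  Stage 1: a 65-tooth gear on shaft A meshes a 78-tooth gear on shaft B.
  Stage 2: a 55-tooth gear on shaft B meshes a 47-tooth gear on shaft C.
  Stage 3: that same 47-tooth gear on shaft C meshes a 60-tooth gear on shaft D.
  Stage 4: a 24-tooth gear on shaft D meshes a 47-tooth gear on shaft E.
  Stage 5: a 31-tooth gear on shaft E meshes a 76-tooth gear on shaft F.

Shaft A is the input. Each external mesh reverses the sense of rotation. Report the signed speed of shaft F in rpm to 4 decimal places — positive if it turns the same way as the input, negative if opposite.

-508.6679 rpm (opposite to input, |ω| = 508.6679 rpm)

Stage 1 [65T→78T]: ω = 3197.0000×65/78 = 2664.1667 rpm, dir flips to −; running = −2664.1667
Stage 2 [55T→47T]: ω = 2664.1667×55/47 = 3117.6418 rpm, dir flips to +; running = +3117.6418
Stage 3 [47T→60T]: ω = 3117.6418×47/60 = 2442.1528 rpm, dir flips to −; running = −2442.1528
Stage 4 [24T→47T]: ω = 2442.1528×24/47 = 1247.0567 rpm, dir flips to +; running = +1247.0567
Stage 5 [31T→76T]: ω = 1247.0567×31/76 = 508.6679 rpm, dir flips to −; running = −508.6679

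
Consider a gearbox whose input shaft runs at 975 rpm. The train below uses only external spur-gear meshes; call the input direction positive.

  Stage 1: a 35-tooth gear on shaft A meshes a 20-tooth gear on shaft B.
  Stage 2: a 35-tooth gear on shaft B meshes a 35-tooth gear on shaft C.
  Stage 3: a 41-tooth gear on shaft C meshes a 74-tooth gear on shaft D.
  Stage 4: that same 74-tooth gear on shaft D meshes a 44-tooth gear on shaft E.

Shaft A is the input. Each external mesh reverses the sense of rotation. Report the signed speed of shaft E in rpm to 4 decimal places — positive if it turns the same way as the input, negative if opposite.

Stage 1 [35T→20T]: ω = 975.0000×35/20 = 1706.2500 rpm, dir flips to −; running = −1706.2500
Stage 2 [35T→35T]: ω = 1706.2500×35/35 = 1706.2500 rpm, dir flips to +; running = +1706.2500
Stage 3 [41T→74T]: ω = 1706.2500×41/74 = 945.3547 rpm, dir flips to −; running = −945.3547
Stage 4 [74T→44T]: ω = 945.3547×74/44 = 1589.9148 rpm, dir flips to +; running = +1589.9148

+1589.9148 rpm (same as input, |ω| = 1589.9148 rpm)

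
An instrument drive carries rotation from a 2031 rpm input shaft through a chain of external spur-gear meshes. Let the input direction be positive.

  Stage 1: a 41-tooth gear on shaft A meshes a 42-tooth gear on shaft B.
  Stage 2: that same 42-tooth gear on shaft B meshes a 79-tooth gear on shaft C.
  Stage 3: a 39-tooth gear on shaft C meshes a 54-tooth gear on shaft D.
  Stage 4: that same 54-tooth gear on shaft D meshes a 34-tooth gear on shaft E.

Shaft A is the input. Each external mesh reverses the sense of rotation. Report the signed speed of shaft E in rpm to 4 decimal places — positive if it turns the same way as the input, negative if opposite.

Stage 1 [41T→42T]: ω = 2031.0000×41/42 = 1982.6429 rpm, dir flips to −; running = −1982.6429
Stage 2 [42T→79T]: ω = 1982.6429×42/79 = 1054.0633 rpm, dir flips to +; running = +1054.0633
Stage 3 [39T→54T]: ω = 1054.0633×39/54 = 761.2679 rpm, dir flips to −; running = −761.2679
Stage 4 [54T→34T]: ω = 761.2679×54/34 = 1209.0726 rpm, dir flips to +; running = +1209.0726

+1209.0726 rpm (same as input, |ω| = 1209.0726 rpm)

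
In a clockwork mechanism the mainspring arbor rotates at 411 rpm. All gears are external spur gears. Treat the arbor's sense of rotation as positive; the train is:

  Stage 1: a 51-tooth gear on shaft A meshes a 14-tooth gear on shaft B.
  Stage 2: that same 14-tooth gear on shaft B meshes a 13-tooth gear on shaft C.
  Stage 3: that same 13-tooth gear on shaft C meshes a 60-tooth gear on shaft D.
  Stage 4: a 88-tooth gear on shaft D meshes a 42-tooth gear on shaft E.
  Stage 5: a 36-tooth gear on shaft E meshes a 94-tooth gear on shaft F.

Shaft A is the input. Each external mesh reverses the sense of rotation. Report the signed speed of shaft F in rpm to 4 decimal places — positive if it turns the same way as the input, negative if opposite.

Stage 1 [51T→14T]: ω = 411.0000×51/14 = 1497.2143 rpm, dir flips to −; running = −1497.2143
Stage 2 [14T→13T]: ω = 1497.2143×14/13 = 1612.3846 rpm, dir flips to +; running = +1612.3846
Stage 3 [13T→60T]: ω = 1612.3846×13/60 = 349.3500 rpm, dir flips to −; running = −349.3500
Stage 4 [88T→42T]: ω = 349.3500×88/42 = 731.9714 rpm, dir flips to +; running = +731.9714
Stage 5 [36T→94T]: ω = 731.9714×36/94 = 280.3295 rpm, dir flips to −; running = −280.3295

-280.3295 rpm (opposite to input, |ω| = 280.3295 rpm)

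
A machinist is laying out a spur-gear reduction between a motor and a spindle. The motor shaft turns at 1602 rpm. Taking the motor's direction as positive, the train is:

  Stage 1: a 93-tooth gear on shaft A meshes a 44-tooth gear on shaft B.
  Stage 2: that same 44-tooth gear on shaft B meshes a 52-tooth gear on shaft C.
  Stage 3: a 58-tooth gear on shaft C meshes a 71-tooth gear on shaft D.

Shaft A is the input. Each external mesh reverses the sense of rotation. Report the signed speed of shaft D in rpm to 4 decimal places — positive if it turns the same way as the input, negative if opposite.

-2340.5168 rpm (opposite to input, |ω| = 2340.5168 rpm)

Stage 1 [93T→44T]: ω = 1602.0000×93/44 = 3386.0455 rpm, dir flips to −; running = −3386.0455
Stage 2 [44T→52T]: ω = 3386.0455×44/52 = 2865.1154 rpm, dir flips to +; running = +2865.1154
Stage 3 [58T→71T]: ω = 2865.1154×58/71 = 2340.5168 rpm, dir flips to −; running = −2340.5168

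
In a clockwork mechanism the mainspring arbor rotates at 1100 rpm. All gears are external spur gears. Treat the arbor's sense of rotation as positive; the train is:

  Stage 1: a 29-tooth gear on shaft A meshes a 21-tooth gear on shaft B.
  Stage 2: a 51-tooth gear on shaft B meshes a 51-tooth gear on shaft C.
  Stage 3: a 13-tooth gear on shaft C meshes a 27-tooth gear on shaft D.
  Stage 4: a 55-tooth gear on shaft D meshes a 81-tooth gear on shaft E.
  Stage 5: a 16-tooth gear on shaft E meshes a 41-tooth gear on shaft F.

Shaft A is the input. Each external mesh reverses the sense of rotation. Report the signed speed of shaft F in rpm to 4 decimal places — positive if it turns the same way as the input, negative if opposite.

Stage 1 [29T→21T]: ω = 1100.0000×29/21 = 1519.0476 rpm, dir flips to −; running = −1519.0476
Stage 2 [51T→51T]: ω = 1519.0476×51/51 = 1519.0476 rpm, dir flips to +; running = +1519.0476
Stage 3 [13T→27T]: ω = 1519.0476×13/27 = 731.3933 rpm, dir flips to −; running = −731.3933
Stage 4 [55T→81T]: ω = 731.3933×55/81 = 496.6251 rpm, dir flips to +; running = +496.6251
Stage 5 [16T→41T]: ω = 496.6251×16/41 = 193.8049 rpm, dir flips to −; running = −193.8049

-193.8049 rpm (opposite to input, |ω| = 193.8049 rpm)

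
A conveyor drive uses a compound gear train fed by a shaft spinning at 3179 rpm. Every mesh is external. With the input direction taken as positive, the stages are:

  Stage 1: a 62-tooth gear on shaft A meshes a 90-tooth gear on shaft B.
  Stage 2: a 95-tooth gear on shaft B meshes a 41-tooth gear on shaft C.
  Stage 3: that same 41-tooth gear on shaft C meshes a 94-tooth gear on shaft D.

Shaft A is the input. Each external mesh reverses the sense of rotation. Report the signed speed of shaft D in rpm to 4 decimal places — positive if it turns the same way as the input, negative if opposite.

Stage 1 [62T→90T]: ω = 3179.0000×62/90 = 2189.9778 rpm, dir flips to −; running = −2189.9778
Stage 2 [95T→41T]: ω = 2189.9778×95/41 = 5074.3388 rpm, dir flips to +; running = +5074.3388
Stage 3 [41T→94T]: ω = 5074.3388×41/94 = 2213.2754 rpm, dir flips to −; running = −2213.2754

-2213.2754 rpm (opposite to input, |ω| = 2213.2754 rpm)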